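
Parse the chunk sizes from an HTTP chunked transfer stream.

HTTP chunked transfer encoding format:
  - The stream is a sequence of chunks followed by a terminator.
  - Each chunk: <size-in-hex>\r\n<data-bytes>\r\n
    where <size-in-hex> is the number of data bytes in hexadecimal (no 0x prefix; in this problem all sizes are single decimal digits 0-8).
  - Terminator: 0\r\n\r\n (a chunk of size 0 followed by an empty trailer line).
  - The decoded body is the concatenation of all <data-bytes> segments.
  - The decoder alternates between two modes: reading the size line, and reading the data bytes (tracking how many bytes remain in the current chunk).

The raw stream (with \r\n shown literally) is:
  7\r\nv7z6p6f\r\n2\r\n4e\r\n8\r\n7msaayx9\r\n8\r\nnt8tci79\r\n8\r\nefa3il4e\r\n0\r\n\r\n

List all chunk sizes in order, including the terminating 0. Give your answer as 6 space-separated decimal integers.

Chunk 1: stream[0..1]='7' size=0x7=7, data at stream[3..10]='v7z6p6f' -> body[0..7], body so far='v7z6p6f'
Chunk 2: stream[12..13]='2' size=0x2=2, data at stream[15..17]='4e' -> body[7..9], body so far='v7z6p6f4e'
Chunk 3: stream[19..20]='8' size=0x8=8, data at stream[22..30]='7msaayx9' -> body[9..17], body so far='v7z6p6f4e7msaayx9'
Chunk 4: stream[32..33]='8' size=0x8=8, data at stream[35..43]='nt8tci79' -> body[17..25], body so far='v7z6p6f4e7msaayx9nt8tci79'
Chunk 5: stream[45..46]='8' size=0x8=8, data at stream[48..56]='efa3il4e' -> body[25..33], body so far='v7z6p6f4e7msaayx9nt8tci79efa3il4e'
Chunk 6: stream[58..59]='0' size=0 (terminator). Final body='v7z6p6f4e7msaayx9nt8tci79efa3il4e' (33 bytes)

Answer: 7 2 8 8 8 0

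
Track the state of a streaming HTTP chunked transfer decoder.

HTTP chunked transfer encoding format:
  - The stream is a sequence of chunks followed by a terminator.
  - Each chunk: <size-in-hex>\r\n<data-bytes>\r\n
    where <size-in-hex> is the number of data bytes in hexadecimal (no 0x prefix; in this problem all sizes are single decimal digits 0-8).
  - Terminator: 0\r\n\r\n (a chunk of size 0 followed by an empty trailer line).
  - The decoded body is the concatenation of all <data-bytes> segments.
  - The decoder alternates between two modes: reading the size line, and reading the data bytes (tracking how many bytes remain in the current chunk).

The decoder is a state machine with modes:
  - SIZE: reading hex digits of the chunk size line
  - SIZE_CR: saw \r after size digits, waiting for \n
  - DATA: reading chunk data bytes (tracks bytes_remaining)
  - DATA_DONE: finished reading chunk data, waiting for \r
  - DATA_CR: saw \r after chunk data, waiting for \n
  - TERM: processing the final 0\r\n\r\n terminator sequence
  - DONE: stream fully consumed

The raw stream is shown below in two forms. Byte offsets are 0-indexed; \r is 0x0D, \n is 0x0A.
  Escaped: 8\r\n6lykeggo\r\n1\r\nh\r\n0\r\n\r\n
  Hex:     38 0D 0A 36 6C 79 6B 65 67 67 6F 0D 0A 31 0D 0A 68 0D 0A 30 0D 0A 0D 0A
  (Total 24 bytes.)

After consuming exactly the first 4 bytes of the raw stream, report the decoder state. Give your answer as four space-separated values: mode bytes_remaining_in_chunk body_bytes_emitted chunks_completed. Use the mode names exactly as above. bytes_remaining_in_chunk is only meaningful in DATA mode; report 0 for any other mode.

Answer: DATA 7 1 0

Derivation:
Byte 0 = '8': mode=SIZE remaining=0 emitted=0 chunks_done=0
Byte 1 = 0x0D: mode=SIZE_CR remaining=0 emitted=0 chunks_done=0
Byte 2 = 0x0A: mode=DATA remaining=8 emitted=0 chunks_done=0
Byte 3 = '6': mode=DATA remaining=7 emitted=1 chunks_done=0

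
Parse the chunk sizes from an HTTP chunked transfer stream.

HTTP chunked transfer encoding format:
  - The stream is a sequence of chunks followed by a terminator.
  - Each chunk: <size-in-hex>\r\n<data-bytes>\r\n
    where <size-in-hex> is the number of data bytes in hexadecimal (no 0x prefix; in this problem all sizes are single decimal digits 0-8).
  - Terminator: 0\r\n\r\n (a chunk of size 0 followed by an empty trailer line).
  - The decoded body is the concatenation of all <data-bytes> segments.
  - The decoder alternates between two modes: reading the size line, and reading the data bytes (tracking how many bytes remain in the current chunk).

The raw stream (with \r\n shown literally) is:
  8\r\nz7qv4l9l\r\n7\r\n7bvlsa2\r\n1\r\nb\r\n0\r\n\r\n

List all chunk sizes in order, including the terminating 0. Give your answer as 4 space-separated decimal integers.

Answer: 8 7 1 0

Derivation:
Chunk 1: stream[0..1]='8' size=0x8=8, data at stream[3..11]='z7qv4l9l' -> body[0..8], body so far='z7qv4l9l'
Chunk 2: stream[13..14]='7' size=0x7=7, data at stream[16..23]='7bvlsa2' -> body[8..15], body so far='z7qv4l9l7bvlsa2'
Chunk 3: stream[25..26]='1' size=0x1=1, data at stream[28..29]='b' -> body[15..16], body so far='z7qv4l9l7bvlsa2b'
Chunk 4: stream[31..32]='0' size=0 (terminator). Final body='z7qv4l9l7bvlsa2b' (16 bytes)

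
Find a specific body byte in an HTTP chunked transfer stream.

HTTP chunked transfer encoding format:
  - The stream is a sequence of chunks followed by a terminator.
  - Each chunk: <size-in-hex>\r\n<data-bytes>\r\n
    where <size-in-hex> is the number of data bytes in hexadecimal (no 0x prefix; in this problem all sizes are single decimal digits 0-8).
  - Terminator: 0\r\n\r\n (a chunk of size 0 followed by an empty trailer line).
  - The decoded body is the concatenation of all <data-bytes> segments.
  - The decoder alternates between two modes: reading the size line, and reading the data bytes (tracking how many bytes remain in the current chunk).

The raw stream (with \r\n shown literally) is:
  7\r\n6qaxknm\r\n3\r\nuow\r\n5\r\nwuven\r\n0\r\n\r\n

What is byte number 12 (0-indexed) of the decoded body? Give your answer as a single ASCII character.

Chunk 1: stream[0..1]='7' size=0x7=7, data at stream[3..10]='6qaxknm' -> body[0..7], body so far='6qaxknm'
Chunk 2: stream[12..13]='3' size=0x3=3, data at stream[15..18]='uow' -> body[7..10], body so far='6qaxknmuow'
Chunk 3: stream[20..21]='5' size=0x5=5, data at stream[23..28]='wuven' -> body[10..15], body so far='6qaxknmuowwuven'
Chunk 4: stream[30..31]='0' size=0 (terminator). Final body='6qaxknmuowwuven' (15 bytes)
Body byte 12 = 'v'

Answer: v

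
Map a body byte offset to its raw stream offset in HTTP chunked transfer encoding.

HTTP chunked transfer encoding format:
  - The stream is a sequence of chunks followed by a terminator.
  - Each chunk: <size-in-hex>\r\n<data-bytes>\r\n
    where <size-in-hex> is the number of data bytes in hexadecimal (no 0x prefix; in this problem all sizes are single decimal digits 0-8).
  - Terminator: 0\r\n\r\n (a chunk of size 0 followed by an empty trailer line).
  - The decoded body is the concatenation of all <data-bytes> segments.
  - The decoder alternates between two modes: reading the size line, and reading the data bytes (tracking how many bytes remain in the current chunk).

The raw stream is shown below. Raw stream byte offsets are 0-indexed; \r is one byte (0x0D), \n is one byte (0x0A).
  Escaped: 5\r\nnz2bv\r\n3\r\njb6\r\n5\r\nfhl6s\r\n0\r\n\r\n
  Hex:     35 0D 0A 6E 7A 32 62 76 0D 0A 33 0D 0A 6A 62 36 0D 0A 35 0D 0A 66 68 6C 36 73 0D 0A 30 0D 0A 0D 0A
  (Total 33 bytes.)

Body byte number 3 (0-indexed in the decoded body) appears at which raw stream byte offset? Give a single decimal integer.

Chunk 1: stream[0..1]='5' size=0x5=5, data at stream[3..8]='nz2bv' -> body[0..5], body so far='nz2bv'
Chunk 2: stream[10..11]='3' size=0x3=3, data at stream[13..16]='jb6' -> body[5..8], body so far='nz2bvjb6'
Chunk 3: stream[18..19]='5' size=0x5=5, data at stream[21..26]='fhl6s' -> body[8..13], body so far='nz2bvjb6fhl6s'
Chunk 4: stream[28..29]='0' size=0 (terminator). Final body='nz2bvjb6fhl6s' (13 bytes)
Body byte 3 at stream offset 6

Answer: 6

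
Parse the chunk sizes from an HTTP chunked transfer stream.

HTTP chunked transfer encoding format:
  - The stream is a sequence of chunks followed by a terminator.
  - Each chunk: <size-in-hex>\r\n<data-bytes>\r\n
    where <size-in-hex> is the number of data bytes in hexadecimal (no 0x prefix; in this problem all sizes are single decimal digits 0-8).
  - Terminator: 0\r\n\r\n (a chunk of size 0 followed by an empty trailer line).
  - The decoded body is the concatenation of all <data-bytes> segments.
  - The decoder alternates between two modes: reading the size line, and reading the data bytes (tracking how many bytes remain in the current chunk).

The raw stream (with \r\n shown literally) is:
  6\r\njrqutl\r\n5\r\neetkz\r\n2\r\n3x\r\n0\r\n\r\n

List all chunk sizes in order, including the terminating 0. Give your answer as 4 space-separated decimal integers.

Answer: 6 5 2 0

Derivation:
Chunk 1: stream[0..1]='6' size=0x6=6, data at stream[3..9]='jrqutl' -> body[0..6], body so far='jrqutl'
Chunk 2: stream[11..12]='5' size=0x5=5, data at stream[14..19]='eetkz' -> body[6..11], body so far='jrqutleetkz'
Chunk 3: stream[21..22]='2' size=0x2=2, data at stream[24..26]='3x' -> body[11..13], body so far='jrqutleetkz3x'
Chunk 4: stream[28..29]='0' size=0 (terminator). Final body='jrqutleetkz3x' (13 bytes)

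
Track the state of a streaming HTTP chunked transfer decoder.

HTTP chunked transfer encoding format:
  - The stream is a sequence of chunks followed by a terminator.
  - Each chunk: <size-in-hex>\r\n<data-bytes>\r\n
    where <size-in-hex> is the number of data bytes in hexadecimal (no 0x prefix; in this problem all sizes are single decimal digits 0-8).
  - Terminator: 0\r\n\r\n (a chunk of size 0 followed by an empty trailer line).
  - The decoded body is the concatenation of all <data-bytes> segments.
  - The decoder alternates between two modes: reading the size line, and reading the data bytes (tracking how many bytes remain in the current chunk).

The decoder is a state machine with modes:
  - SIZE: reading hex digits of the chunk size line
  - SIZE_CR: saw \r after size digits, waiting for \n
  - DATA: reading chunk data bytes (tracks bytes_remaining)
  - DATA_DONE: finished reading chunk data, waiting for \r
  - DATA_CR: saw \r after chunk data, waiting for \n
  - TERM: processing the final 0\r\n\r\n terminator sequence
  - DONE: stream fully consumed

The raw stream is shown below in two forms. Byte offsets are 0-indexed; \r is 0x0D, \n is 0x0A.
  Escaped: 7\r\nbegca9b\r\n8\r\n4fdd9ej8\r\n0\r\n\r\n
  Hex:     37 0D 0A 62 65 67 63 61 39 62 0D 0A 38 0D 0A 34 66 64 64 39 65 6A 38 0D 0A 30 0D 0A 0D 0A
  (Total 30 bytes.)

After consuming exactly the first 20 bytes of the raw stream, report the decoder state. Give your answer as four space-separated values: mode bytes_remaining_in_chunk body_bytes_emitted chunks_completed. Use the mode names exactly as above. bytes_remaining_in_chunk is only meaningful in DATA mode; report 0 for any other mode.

Byte 0 = '7': mode=SIZE remaining=0 emitted=0 chunks_done=0
Byte 1 = 0x0D: mode=SIZE_CR remaining=0 emitted=0 chunks_done=0
Byte 2 = 0x0A: mode=DATA remaining=7 emitted=0 chunks_done=0
Byte 3 = 'b': mode=DATA remaining=6 emitted=1 chunks_done=0
Byte 4 = 'e': mode=DATA remaining=5 emitted=2 chunks_done=0
Byte 5 = 'g': mode=DATA remaining=4 emitted=3 chunks_done=0
Byte 6 = 'c': mode=DATA remaining=3 emitted=4 chunks_done=0
Byte 7 = 'a': mode=DATA remaining=2 emitted=5 chunks_done=0
Byte 8 = '9': mode=DATA remaining=1 emitted=6 chunks_done=0
Byte 9 = 'b': mode=DATA_DONE remaining=0 emitted=7 chunks_done=0
Byte 10 = 0x0D: mode=DATA_CR remaining=0 emitted=7 chunks_done=0
Byte 11 = 0x0A: mode=SIZE remaining=0 emitted=7 chunks_done=1
Byte 12 = '8': mode=SIZE remaining=0 emitted=7 chunks_done=1
Byte 13 = 0x0D: mode=SIZE_CR remaining=0 emitted=7 chunks_done=1
Byte 14 = 0x0A: mode=DATA remaining=8 emitted=7 chunks_done=1
Byte 15 = '4': mode=DATA remaining=7 emitted=8 chunks_done=1
Byte 16 = 'f': mode=DATA remaining=6 emitted=9 chunks_done=1
Byte 17 = 'd': mode=DATA remaining=5 emitted=10 chunks_done=1
Byte 18 = 'd': mode=DATA remaining=4 emitted=11 chunks_done=1
Byte 19 = '9': mode=DATA remaining=3 emitted=12 chunks_done=1

Answer: DATA 3 12 1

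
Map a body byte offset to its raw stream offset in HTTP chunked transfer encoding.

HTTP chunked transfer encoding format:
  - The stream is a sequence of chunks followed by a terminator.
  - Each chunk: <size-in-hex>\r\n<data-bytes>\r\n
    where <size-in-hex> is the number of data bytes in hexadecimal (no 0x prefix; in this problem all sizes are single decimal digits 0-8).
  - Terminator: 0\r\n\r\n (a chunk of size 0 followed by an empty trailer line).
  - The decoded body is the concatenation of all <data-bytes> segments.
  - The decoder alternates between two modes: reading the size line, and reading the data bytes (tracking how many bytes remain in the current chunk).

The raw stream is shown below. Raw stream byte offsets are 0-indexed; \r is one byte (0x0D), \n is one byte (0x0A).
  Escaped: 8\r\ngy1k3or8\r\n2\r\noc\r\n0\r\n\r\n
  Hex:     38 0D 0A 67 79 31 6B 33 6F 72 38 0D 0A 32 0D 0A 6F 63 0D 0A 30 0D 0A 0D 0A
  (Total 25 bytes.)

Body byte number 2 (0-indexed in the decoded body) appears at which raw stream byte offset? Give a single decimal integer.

Answer: 5

Derivation:
Chunk 1: stream[0..1]='8' size=0x8=8, data at stream[3..11]='gy1k3or8' -> body[0..8], body so far='gy1k3or8'
Chunk 2: stream[13..14]='2' size=0x2=2, data at stream[16..18]='oc' -> body[8..10], body so far='gy1k3or8oc'
Chunk 3: stream[20..21]='0' size=0 (terminator). Final body='gy1k3or8oc' (10 bytes)
Body byte 2 at stream offset 5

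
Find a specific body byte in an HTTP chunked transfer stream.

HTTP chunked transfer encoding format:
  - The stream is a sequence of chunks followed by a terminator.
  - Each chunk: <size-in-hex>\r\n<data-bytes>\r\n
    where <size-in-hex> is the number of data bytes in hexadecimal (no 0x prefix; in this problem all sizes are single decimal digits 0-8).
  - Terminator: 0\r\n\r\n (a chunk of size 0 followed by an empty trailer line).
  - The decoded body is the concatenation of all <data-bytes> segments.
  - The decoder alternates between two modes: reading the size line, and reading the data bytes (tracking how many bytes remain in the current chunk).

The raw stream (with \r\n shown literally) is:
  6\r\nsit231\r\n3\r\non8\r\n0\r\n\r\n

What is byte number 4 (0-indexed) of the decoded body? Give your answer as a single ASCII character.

Answer: 3

Derivation:
Chunk 1: stream[0..1]='6' size=0x6=6, data at stream[3..9]='sit231' -> body[0..6], body so far='sit231'
Chunk 2: stream[11..12]='3' size=0x3=3, data at stream[14..17]='on8' -> body[6..9], body so far='sit231on8'
Chunk 3: stream[19..20]='0' size=0 (terminator). Final body='sit231on8' (9 bytes)
Body byte 4 = '3'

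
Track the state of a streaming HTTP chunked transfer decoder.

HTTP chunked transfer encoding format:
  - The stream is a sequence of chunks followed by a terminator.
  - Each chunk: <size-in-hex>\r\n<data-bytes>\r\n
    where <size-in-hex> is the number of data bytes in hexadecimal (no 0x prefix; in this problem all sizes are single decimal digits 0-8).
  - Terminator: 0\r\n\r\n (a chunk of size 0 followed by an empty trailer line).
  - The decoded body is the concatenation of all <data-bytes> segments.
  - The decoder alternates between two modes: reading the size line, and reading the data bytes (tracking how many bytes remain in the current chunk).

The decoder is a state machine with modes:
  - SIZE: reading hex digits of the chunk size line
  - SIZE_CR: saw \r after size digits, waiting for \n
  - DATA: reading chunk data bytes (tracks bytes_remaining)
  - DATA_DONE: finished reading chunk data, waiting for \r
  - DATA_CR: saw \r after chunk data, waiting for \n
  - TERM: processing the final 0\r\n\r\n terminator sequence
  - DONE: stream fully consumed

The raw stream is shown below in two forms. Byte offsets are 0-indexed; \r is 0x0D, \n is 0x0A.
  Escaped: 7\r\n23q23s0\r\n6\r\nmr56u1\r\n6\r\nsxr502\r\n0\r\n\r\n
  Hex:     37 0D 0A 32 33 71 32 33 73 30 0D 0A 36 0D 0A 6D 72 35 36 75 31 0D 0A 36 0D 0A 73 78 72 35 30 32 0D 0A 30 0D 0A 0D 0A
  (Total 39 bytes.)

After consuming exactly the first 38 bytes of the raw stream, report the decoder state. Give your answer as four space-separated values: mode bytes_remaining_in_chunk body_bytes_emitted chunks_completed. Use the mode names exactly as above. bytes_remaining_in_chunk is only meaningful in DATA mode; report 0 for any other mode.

Answer: TERM 0 19 3

Derivation:
Byte 0 = '7': mode=SIZE remaining=0 emitted=0 chunks_done=0
Byte 1 = 0x0D: mode=SIZE_CR remaining=0 emitted=0 chunks_done=0
Byte 2 = 0x0A: mode=DATA remaining=7 emitted=0 chunks_done=0
Byte 3 = '2': mode=DATA remaining=6 emitted=1 chunks_done=0
Byte 4 = '3': mode=DATA remaining=5 emitted=2 chunks_done=0
Byte 5 = 'q': mode=DATA remaining=4 emitted=3 chunks_done=0
Byte 6 = '2': mode=DATA remaining=3 emitted=4 chunks_done=0
Byte 7 = '3': mode=DATA remaining=2 emitted=5 chunks_done=0
Byte 8 = 's': mode=DATA remaining=1 emitted=6 chunks_done=0
Byte 9 = '0': mode=DATA_DONE remaining=0 emitted=7 chunks_done=0
Byte 10 = 0x0D: mode=DATA_CR remaining=0 emitted=7 chunks_done=0
Byte 11 = 0x0A: mode=SIZE remaining=0 emitted=7 chunks_done=1
Byte 12 = '6': mode=SIZE remaining=0 emitted=7 chunks_done=1
Byte 13 = 0x0D: mode=SIZE_CR remaining=0 emitted=7 chunks_done=1
Byte 14 = 0x0A: mode=DATA remaining=6 emitted=7 chunks_done=1
Byte 15 = 'm': mode=DATA remaining=5 emitted=8 chunks_done=1
Byte 16 = 'r': mode=DATA remaining=4 emitted=9 chunks_done=1
Byte 17 = '5': mode=DATA remaining=3 emitted=10 chunks_done=1
Byte 18 = '6': mode=DATA remaining=2 emitted=11 chunks_done=1
Byte 19 = 'u': mode=DATA remaining=1 emitted=12 chunks_done=1
Byte 20 = '1': mode=DATA_DONE remaining=0 emitted=13 chunks_done=1
Byte 21 = 0x0D: mode=DATA_CR remaining=0 emitted=13 chunks_done=1
Byte 22 = 0x0A: mode=SIZE remaining=0 emitted=13 chunks_done=2
Byte 23 = '6': mode=SIZE remaining=0 emitted=13 chunks_done=2
Byte 24 = 0x0D: mode=SIZE_CR remaining=0 emitted=13 chunks_done=2
Byte 25 = 0x0A: mode=DATA remaining=6 emitted=13 chunks_done=2
Byte 26 = 's': mode=DATA remaining=5 emitted=14 chunks_done=2
Byte 27 = 'x': mode=DATA remaining=4 emitted=15 chunks_done=2
Byte 28 = 'r': mode=DATA remaining=3 emitted=16 chunks_done=2
Byte 29 = '5': mode=DATA remaining=2 emitted=17 chunks_done=2
Byte 30 = '0': mode=DATA remaining=1 emitted=18 chunks_done=2
Byte 31 = '2': mode=DATA_DONE remaining=0 emitted=19 chunks_done=2
Byte 32 = 0x0D: mode=DATA_CR remaining=0 emitted=19 chunks_done=2
Byte 33 = 0x0A: mode=SIZE remaining=0 emitted=19 chunks_done=3
Byte 34 = '0': mode=SIZE remaining=0 emitted=19 chunks_done=3
Byte 35 = 0x0D: mode=SIZE_CR remaining=0 emitted=19 chunks_done=3
Byte 36 = 0x0A: mode=TERM remaining=0 emitted=19 chunks_done=3
Byte 37 = 0x0D: mode=TERM remaining=0 emitted=19 chunks_done=3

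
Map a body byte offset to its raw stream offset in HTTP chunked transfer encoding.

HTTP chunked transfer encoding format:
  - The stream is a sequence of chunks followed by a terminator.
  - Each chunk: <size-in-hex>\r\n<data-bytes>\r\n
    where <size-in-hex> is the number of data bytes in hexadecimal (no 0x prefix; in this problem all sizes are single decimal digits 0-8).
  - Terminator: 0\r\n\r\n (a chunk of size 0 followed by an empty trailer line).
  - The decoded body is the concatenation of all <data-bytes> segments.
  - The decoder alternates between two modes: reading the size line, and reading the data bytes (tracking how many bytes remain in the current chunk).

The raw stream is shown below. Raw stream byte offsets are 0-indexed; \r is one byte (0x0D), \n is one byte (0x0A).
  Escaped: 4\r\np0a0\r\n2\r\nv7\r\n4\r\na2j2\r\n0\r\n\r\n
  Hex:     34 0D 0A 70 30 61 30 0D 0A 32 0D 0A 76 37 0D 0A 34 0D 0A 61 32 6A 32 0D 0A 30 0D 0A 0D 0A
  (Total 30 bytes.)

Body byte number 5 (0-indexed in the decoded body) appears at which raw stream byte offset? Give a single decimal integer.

Chunk 1: stream[0..1]='4' size=0x4=4, data at stream[3..7]='p0a0' -> body[0..4], body so far='p0a0'
Chunk 2: stream[9..10]='2' size=0x2=2, data at stream[12..14]='v7' -> body[4..6], body so far='p0a0v7'
Chunk 3: stream[16..17]='4' size=0x4=4, data at stream[19..23]='a2j2' -> body[6..10], body so far='p0a0v7a2j2'
Chunk 4: stream[25..26]='0' size=0 (terminator). Final body='p0a0v7a2j2' (10 bytes)
Body byte 5 at stream offset 13

Answer: 13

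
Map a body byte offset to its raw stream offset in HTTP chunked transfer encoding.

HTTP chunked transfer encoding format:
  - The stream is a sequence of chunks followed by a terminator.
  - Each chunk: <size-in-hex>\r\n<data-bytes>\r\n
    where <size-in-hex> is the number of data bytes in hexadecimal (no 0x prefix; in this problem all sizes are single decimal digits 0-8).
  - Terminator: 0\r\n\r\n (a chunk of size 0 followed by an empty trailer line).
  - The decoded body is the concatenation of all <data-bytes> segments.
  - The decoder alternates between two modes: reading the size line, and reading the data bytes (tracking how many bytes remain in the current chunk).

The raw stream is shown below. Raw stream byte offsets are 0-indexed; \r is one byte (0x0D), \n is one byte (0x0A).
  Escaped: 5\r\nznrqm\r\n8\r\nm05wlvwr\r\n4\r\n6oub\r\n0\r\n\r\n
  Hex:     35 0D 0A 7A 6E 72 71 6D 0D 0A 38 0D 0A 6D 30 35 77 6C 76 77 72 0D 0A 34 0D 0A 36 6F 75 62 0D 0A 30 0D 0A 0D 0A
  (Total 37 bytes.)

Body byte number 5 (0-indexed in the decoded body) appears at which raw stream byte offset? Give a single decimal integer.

Chunk 1: stream[0..1]='5' size=0x5=5, data at stream[3..8]='znrqm' -> body[0..5], body so far='znrqm'
Chunk 2: stream[10..11]='8' size=0x8=8, data at stream[13..21]='m05wlvwr' -> body[5..13], body so far='znrqmm05wlvwr'
Chunk 3: stream[23..24]='4' size=0x4=4, data at stream[26..30]='6oub' -> body[13..17], body so far='znrqmm05wlvwr6oub'
Chunk 4: stream[32..33]='0' size=0 (terminator). Final body='znrqmm05wlvwr6oub' (17 bytes)
Body byte 5 at stream offset 13

Answer: 13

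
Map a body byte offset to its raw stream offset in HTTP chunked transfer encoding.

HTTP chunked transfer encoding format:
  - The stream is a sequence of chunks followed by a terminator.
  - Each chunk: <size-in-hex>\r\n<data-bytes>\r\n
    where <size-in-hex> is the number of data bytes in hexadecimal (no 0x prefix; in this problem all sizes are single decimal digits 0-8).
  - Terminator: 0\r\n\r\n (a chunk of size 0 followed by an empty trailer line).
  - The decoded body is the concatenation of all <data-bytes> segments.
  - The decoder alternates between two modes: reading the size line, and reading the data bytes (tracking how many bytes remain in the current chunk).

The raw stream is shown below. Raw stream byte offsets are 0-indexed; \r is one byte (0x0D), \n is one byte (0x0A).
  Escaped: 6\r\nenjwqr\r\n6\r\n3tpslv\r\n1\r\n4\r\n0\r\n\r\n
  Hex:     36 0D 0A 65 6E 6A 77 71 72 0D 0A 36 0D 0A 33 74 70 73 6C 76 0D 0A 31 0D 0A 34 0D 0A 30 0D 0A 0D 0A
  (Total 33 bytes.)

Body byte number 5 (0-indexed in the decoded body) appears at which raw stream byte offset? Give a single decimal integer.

Answer: 8

Derivation:
Chunk 1: stream[0..1]='6' size=0x6=6, data at stream[3..9]='enjwqr' -> body[0..6], body so far='enjwqr'
Chunk 2: stream[11..12]='6' size=0x6=6, data at stream[14..20]='3tpslv' -> body[6..12], body so far='enjwqr3tpslv'
Chunk 3: stream[22..23]='1' size=0x1=1, data at stream[25..26]='4' -> body[12..13], body so far='enjwqr3tpslv4'
Chunk 4: stream[28..29]='0' size=0 (terminator). Final body='enjwqr3tpslv4' (13 bytes)
Body byte 5 at stream offset 8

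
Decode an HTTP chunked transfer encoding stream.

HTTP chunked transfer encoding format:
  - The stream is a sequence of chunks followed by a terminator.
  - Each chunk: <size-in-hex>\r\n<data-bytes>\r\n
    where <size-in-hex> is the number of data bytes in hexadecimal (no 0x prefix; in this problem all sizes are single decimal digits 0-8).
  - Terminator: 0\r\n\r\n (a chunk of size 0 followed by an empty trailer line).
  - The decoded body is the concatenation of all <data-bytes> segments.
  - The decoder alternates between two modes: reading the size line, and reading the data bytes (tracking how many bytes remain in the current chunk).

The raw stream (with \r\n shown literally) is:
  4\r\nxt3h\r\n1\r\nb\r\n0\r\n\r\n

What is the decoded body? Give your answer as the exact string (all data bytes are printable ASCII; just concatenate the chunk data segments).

Chunk 1: stream[0..1]='4' size=0x4=4, data at stream[3..7]='xt3h' -> body[0..4], body so far='xt3h'
Chunk 2: stream[9..10]='1' size=0x1=1, data at stream[12..13]='b' -> body[4..5], body so far='xt3hb'
Chunk 3: stream[15..16]='0' size=0 (terminator). Final body='xt3hb' (5 bytes)

Answer: xt3hb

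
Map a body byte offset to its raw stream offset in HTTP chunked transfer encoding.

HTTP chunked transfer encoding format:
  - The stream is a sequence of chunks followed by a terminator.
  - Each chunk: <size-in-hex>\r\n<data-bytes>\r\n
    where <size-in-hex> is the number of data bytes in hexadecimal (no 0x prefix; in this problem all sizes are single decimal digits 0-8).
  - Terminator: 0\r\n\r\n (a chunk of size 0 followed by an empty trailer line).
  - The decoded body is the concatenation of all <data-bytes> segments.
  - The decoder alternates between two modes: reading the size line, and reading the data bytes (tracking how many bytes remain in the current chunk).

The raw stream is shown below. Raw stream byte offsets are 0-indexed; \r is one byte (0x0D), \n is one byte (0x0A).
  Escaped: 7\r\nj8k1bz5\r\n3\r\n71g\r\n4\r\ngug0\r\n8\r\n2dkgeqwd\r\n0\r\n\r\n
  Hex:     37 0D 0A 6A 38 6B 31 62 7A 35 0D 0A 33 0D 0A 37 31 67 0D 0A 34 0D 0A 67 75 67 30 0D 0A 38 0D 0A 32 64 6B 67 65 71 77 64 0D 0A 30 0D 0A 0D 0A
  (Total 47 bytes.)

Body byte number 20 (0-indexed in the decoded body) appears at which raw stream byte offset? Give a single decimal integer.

Chunk 1: stream[0..1]='7' size=0x7=7, data at stream[3..10]='j8k1bz5' -> body[0..7], body so far='j8k1bz5'
Chunk 2: stream[12..13]='3' size=0x3=3, data at stream[15..18]='71g' -> body[7..10], body so far='j8k1bz571g'
Chunk 3: stream[20..21]='4' size=0x4=4, data at stream[23..27]='gug0' -> body[10..14], body so far='j8k1bz571ggug0'
Chunk 4: stream[29..30]='8' size=0x8=8, data at stream[32..40]='2dkgeqwd' -> body[14..22], body so far='j8k1bz571ggug02dkgeqwd'
Chunk 5: stream[42..43]='0' size=0 (terminator). Final body='j8k1bz571ggug02dkgeqwd' (22 bytes)
Body byte 20 at stream offset 38

Answer: 38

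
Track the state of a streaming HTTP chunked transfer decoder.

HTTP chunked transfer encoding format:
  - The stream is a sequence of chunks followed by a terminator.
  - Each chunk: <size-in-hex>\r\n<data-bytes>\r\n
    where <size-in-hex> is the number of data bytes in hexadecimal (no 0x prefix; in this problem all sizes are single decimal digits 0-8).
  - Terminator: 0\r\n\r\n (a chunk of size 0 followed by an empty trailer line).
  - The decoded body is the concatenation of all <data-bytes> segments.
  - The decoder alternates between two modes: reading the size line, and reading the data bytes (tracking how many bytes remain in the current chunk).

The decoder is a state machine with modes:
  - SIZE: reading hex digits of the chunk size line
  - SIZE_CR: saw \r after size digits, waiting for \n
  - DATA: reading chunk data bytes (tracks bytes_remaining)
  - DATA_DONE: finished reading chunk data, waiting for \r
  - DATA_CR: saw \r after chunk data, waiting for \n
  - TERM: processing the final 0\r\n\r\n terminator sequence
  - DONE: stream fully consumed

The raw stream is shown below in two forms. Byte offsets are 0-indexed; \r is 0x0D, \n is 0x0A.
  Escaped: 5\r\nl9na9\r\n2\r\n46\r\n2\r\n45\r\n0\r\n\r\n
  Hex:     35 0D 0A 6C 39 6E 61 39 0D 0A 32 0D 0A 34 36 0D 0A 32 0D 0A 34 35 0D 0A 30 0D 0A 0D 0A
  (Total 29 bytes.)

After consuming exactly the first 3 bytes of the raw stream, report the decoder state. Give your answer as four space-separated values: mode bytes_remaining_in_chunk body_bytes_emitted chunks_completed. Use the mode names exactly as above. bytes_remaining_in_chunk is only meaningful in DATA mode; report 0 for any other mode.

Answer: DATA 5 0 0

Derivation:
Byte 0 = '5': mode=SIZE remaining=0 emitted=0 chunks_done=0
Byte 1 = 0x0D: mode=SIZE_CR remaining=0 emitted=0 chunks_done=0
Byte 2 = 0x0A: mode=DATA remaining=5 emitted=0 chunks_done=0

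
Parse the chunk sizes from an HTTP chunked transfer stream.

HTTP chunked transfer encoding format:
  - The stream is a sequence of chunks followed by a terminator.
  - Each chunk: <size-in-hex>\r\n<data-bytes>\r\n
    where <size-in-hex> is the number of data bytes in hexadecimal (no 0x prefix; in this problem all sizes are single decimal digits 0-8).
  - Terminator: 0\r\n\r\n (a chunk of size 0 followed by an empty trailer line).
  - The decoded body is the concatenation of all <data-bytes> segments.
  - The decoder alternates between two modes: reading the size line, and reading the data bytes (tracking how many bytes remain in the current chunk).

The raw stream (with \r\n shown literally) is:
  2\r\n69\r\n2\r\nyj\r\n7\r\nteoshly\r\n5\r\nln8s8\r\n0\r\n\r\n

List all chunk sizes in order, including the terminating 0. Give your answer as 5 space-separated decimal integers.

Chunk 1: stream[0..1]='2' size=0x2=2, data at stream[3..5]='69' -> body[0..2], body so far='69'
Chunk 2: stream[7..8]='2' size=0x2=2, data at stream[10..12]='yj' -> body[2..4], body so far='69yj'
Chunk 3: stream[14..15]='7' size=0x7=7, data at stream[17..24]='teoshly' -> body[4..11], body so far='69yjteoshly'
Chunk 4: stream[26..27]='5' size=0x5=5, data at stream[29..34]='ln8s8' -> body[11..16], body so far='69yjteoshlyln8s8'
Chunk 5: stream[36..37]='0' size=0 (terminator). Final body='69yjteoshlyln8s8' (16 bytes)

Answer: 2 2 7 5 0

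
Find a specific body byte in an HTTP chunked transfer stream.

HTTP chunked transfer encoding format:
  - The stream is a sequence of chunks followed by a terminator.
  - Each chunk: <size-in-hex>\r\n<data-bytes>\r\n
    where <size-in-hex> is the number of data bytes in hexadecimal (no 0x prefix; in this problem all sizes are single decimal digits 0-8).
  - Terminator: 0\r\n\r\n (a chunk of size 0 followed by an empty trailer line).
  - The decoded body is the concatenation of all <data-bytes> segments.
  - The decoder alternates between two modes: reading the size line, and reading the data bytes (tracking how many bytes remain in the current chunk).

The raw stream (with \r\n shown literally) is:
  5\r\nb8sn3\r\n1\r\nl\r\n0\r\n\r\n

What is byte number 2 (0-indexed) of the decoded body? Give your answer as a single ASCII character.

Answer: s

Derivation:
Chunk 1: stream[0..1]='5' size=0x5=5, data at stream[3..8]='b8sn3' -> body[0..5], body so far='b8sn3'
Chunk 2: stream[10..11]='1' size=0x1=1, data at stream[13..14]='l' -> body[5..6], body so far='b8sn3l'
Chunk 3: stream[16..17]='0' size=0 (terminator). Final body='b8sn3l' (6 bytes)
Body byte 2 = 's'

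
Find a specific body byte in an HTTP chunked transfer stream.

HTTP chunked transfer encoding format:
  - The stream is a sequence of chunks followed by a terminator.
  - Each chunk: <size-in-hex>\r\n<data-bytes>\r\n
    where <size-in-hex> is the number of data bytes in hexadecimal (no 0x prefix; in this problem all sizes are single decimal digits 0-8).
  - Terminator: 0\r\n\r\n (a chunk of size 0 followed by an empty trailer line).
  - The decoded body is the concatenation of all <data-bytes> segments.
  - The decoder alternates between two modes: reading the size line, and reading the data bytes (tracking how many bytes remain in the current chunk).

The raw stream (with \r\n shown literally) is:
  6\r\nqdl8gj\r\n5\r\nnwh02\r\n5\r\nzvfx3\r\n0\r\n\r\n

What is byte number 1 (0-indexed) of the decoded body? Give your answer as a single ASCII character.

Chunk 1: stream[0..1]='6' size=0x6=6, data at stream[3..9]='qdl8gj' -> body[0..6], body so far='qdl8gj'
Chunk 2: stream[11..12]='5' size=0x5=5, data at stream[14..19]='nwh02' -> body[6..11], body so far='qdl8gjnwh02'
Chunk 3: stream[21..22]='5' size=0x5=5, data at stream[24..29]='zvfx3' -> body[11..16], body so far='qdl8gjnwh02zvfx3'
Chunk 4: stream[31..32]='0' size=0 (terminator). Final body='qdl8gjnwh02zvfx3' (16 bytes)
Body byte 1 = 'd'

Answer: d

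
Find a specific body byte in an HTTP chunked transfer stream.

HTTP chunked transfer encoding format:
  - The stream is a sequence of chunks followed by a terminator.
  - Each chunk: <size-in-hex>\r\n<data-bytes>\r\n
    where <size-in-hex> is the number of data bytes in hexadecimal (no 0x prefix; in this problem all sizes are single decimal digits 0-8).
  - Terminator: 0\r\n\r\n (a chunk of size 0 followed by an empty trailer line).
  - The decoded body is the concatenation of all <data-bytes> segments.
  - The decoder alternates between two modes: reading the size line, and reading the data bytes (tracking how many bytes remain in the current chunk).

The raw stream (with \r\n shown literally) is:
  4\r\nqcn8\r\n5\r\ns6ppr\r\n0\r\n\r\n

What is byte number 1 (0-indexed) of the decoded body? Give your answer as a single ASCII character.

Answer: c

Derivation:
Chunk 1: stream[0..1]='4' size=0x4=4, data at stream[3..7]='qcn8' -> body[0..4], body so far='qcn8'
Chunk 2: stream[9..10]='5' size=0x5=5, data at stream[12..17]='s6ppr' -> body[4..9], body so far='qcn8s6ppr'
Chunk 3: stream[19..20]='0' size=0 (terminator). Final body='qcn8s6ppr' (9 bytes)
Body byte 1 = 'c'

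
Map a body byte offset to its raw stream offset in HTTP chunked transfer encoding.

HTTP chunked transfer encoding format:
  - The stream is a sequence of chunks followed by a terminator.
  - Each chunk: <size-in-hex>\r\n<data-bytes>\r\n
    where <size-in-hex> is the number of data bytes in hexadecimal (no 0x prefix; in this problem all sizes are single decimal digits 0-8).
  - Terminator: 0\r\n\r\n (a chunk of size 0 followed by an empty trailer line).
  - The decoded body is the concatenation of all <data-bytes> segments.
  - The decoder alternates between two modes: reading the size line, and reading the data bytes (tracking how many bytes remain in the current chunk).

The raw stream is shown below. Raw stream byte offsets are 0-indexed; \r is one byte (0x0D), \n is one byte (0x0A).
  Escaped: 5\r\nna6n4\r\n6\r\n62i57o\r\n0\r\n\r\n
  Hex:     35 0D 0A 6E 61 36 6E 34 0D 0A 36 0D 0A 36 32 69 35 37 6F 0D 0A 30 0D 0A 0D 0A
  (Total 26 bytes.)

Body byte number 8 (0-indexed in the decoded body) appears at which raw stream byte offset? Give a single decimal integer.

Answer: 16

Derivation:
Chunk 1: stream[0..1]='5' size=0x5=5, data at stream[3..8]='na6n4' -> body[0..5], body so far='na6n4'
Chunk 2: stream[10..11]='6' size=0x6=6, data at stream[13..19]='62i57o' -> body[5..11], body so far='na6n462i57o'
Chunk 3: stream[21..22]='0' size=0 (terminator). Final body='na6n462i57o' (11 bytes)
Body byte 8 at stream offset 16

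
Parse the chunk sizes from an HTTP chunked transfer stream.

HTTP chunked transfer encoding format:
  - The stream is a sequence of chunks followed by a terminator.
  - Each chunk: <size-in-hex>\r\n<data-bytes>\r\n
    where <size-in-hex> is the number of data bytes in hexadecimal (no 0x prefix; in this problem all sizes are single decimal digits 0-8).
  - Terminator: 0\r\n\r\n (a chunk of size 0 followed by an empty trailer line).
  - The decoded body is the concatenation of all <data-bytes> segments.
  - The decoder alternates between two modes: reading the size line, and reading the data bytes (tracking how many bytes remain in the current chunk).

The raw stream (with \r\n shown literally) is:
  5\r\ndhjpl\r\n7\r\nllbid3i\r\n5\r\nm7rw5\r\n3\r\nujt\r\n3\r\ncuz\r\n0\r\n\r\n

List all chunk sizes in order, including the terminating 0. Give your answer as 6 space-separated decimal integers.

Chunk 1: stream[0..1]='5' size=0x5=5, data at stream[3..8]='dhjpl' -> body[0..5], body so far='dhjpl'
Chunk 2: stream[10..11]='7' size=0x7=7, data at stream[13..20]='llbid3i' -> body[5..12], body so far='dhjplllbid3i'
Chunk 3: stream[22..23]='5' size=0x5=5, data at stream[25..30]='m7rw5' -> body[12..17], body so far='dhjplllbid3im7rw5'
Chunk 4: stream[32..33]='3' size=0x3=3, data at stream[35..38]='ujt' -> body[17..20], body so far='dhjplllbid3im7rw5ujt'
Chunk 5: stream[40..41]='3' size=0x3=3, data at stream[43..46]='cuz' -> body[20..23], body so far='dhjplllbid3im7rw5ujtcuz'
Chunk 6: stream[48..49]='0' size=0 (terminator). Final body='dhjplllbid3im7rw5ujtcuz' (23 bytes)

Answer: 5 7 5 3 3 0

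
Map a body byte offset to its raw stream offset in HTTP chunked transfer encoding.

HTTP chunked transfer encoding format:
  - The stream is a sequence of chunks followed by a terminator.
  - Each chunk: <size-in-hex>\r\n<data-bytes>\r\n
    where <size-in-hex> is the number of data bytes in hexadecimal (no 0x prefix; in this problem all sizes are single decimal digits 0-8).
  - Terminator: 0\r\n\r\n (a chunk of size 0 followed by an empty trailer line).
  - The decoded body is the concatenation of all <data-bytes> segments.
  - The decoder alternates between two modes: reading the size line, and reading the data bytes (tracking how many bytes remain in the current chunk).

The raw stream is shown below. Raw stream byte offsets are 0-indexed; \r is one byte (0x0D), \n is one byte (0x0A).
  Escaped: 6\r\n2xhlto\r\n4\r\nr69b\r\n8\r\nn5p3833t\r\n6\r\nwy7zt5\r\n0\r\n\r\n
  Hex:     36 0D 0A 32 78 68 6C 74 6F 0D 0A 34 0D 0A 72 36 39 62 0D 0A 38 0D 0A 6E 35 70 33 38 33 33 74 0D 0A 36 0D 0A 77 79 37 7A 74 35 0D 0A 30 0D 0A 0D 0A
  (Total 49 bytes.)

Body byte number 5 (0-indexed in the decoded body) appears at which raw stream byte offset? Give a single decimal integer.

Answer: 8

Derivation:
Chunk 1: stream[0..1]='6' size=0x6=6, data at stream[3..9]='2xhlto' -> body[0..6], body so far='2xhlto'
Chunk 2: stream[11..12]='4' size=0x4=4, data at stream[14..18]='r69b' -> body[6..10], body so far='2xhltor69b'
Chunk 3: stream[20..21]='8' size=0x8=8, data at stream[23..31]='n5p3833t' -> body[10..18], body so far='2xhltor69bn5p3833t'
Chunk 4: stream[33..34]='6' size=0x6=6, data at stream[36..42]='wy7zt5' -> body[18..24], body so far='2xhltor69bn5p3833twy7zt5'
Chunk 5: stream[44..45]='0' size=0 (terminator). Final body='2xhltor69bn5p3833twy7zt5' (24 bytes)
Body byte 5 at stream offset 8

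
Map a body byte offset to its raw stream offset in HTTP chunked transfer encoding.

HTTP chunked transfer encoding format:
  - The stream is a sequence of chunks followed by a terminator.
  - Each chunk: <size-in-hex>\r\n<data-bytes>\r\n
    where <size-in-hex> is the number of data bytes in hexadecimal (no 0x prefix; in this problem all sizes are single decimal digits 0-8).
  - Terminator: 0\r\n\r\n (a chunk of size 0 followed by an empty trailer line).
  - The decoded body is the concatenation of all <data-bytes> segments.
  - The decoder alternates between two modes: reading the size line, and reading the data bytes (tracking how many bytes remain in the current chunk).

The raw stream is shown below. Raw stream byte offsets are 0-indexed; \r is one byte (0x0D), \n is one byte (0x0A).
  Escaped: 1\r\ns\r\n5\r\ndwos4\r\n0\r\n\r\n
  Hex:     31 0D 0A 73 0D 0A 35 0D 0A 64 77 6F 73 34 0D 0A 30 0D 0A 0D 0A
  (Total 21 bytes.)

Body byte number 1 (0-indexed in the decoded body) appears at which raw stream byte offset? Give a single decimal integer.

Chunk 1: stream[0..1]='1' size=0x1=1, data at stream[3..4]='s' -> body[0..1], body so far='s'
Chunk 2: stream[6..7]='5' size=0x5=5, data at stream[9..14]='dwos4' -> body[1..6], body so far='sdwos4'
Chunk 3: stream[16..17]='0' size=0 (terminator). Final body='sdwos4' (6 bytes)
Body byte 1 at stream offset 9

Answer: 9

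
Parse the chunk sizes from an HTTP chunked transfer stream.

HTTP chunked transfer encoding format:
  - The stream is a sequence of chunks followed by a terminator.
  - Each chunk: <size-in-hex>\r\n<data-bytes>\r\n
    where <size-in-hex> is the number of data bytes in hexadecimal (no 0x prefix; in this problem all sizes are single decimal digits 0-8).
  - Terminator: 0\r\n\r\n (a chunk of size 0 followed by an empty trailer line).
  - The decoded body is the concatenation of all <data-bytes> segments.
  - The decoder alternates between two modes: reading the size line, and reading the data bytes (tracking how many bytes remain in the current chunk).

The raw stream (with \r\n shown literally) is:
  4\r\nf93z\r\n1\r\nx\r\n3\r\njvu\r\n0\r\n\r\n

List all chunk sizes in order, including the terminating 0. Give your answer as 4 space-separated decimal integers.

Answer: 4 1 3 0

Derivation:
Chunk 1: stream[0..1]='4' size=0x4=4, data at stream[3..7]='f93z' -> body[0..4], body so far='f93z'
Chunk 2: stream[9..10]='1' size=0x1=1, data at stream[12..13]='x' -> body[4..5], body so far='f93zx'
Chunk 3: stream[15..16]='3' size=0x3=3, data at stream[18..21]='jvu' -> body[5..8], body so far='f93zxjvu'
Chunk 4: stream[23..24]='0' size=0 (terminator). Final body='f93zxjvu' (8 bytes)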